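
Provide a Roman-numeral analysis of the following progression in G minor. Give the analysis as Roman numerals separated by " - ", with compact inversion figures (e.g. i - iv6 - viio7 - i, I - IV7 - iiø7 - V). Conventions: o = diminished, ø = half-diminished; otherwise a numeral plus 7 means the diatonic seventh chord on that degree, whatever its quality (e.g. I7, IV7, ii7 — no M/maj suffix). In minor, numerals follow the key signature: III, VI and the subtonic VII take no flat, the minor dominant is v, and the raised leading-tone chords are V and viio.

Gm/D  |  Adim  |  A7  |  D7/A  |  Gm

Gm/D: minor triad on G = scale degree 1 → i64.
Adim: diminished triad on A = scale degree 2 → iio.
A7 is the secondary dominant of V (dominant seventh chord on A): V7/V.
D7/A: root D is the dominant; dominant seventh chord there is V43.
Gm has root G, degree 1 in G minor, so i.

i64 - iio - V7/V - V43 - i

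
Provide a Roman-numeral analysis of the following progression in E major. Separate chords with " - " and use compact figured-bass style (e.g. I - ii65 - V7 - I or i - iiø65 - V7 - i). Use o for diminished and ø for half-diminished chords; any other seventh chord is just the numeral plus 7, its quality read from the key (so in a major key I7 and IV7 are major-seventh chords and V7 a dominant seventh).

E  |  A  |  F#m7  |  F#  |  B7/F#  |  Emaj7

I - IV - ii7 - V/V - V43 - I7

E: major triad on E = scale degree 1 → I.
A: root A is the subdominant; major triad there is IV.
F#m7: root F# is the supertonic; minor seventh chord there is ii7.
F#: chromatic; F# is V of V, so V/V.
B7/F#: dominant seventh chord on B = scale degree 5 → V43.
Emaj7 has root E, degree 1 in E major, so I7.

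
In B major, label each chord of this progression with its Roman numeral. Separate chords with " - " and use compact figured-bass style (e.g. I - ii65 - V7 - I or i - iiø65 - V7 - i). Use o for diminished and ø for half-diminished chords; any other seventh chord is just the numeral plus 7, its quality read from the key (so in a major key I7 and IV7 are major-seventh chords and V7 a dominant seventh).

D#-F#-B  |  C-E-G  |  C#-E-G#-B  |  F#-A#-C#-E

I6 - bII - ii7 - V7

D#-F#-B has root B, degree 1 in B major, so I6.
C-E-G is non-diatonic — a major triad on the lowered supertonic (C): the Neapolitan chord, bII.
C#-E-G#-B: minor seventh chord on C# = scale degree 2 → ii7.
F#-A#-C#-E has root F#, degree 5 in B major, so V7.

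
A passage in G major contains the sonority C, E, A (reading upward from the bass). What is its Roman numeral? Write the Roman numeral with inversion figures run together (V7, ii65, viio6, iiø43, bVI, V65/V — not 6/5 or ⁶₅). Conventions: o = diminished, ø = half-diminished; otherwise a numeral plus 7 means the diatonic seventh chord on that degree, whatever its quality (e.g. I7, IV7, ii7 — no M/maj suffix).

ii6

The pitches A-C-E form a minor triad rooted on A.
In G major, A is the supertonic; the diatonic minor triad there is ii.
With C in the bass the chord is in first inversion, so the figured bass is 6.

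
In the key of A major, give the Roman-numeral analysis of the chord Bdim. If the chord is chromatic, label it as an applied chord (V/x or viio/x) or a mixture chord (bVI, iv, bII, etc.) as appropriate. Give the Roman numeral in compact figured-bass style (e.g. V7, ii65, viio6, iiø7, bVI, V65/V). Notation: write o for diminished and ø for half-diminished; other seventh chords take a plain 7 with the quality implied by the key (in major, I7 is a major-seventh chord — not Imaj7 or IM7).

iio

The pitches B-D-F form a diminished triad rooted on B.
B is the second degree of A major. This is the diminished supertonic triad, borrowed from the parallel minor.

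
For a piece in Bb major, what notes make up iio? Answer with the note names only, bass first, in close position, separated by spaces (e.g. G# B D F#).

iio is the diminished supertonic triad, borrowed from the parallel minor. In Bb major that root is C.
So the chord is C-Eb-Gb.

C Eb Gb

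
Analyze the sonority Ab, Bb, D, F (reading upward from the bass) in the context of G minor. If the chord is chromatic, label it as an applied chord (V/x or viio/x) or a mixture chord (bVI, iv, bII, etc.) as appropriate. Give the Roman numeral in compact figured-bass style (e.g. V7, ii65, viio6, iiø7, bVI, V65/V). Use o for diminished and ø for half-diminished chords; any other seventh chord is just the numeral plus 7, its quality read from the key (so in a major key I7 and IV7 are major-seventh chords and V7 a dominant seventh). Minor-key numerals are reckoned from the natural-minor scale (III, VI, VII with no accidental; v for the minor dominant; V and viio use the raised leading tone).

V42/VI

Stacked in thirds the chord is Bb-D-F-Ab: a dominant seventh chord on Bb.
Bb is not a diatonic chord root with this quality in G minor, but it lies a perfect fifth above Eb (VI), so the chord functions as an applied dominant of VI.
With Ab in the bass the chord is in third inversion, so the figured bass is 42.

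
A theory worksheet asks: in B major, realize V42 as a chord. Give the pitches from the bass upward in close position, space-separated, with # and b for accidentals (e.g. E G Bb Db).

E F# A# C#

In B major, the dominant is F#, and the diatonic chord built there is a dominant seventh chord.
Stacking thirds from F# gives F#-A#-C#-E.
The figured bass 42 indicates third inversion, placing the seventh (E) in the bass: E-F#-A#-C#.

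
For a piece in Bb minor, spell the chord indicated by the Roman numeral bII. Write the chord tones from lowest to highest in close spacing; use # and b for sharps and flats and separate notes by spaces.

Scale degree 2 in Bb minor is C; lowering it a half step gives Cb. bII is the Neapolitan chord — a major triad on the lowered second degree.
So the chord is Cb-Eb-Gb.

Cb Eb Gb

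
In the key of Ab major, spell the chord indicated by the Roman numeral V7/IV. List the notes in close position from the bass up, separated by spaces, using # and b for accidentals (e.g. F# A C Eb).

Ab C Eb Gb

The slash means an applied dominant: we want the dominant of IV. In Ab major, IV is Db major, and its dominant is built on Ab.
Building a dominant seventh chord on Ab gives Ab-C-Eb-Gb.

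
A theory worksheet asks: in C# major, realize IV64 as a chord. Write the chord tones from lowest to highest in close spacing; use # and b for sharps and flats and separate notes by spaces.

C# F# A#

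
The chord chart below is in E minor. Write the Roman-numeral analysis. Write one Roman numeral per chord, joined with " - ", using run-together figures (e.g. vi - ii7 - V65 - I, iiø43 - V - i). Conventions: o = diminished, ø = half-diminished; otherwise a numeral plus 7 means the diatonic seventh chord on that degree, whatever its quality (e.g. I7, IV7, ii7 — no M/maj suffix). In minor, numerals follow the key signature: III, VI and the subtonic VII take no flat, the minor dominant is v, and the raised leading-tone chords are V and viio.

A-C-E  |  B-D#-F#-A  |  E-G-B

iv - V7 - i

A-C-E: minor triad on A = scale degree 4 → iv.
B-D#-F#-A has root B, degree 5 in E minor, so V7.
E-G-B: minor triad on E = scale degree 1 → i.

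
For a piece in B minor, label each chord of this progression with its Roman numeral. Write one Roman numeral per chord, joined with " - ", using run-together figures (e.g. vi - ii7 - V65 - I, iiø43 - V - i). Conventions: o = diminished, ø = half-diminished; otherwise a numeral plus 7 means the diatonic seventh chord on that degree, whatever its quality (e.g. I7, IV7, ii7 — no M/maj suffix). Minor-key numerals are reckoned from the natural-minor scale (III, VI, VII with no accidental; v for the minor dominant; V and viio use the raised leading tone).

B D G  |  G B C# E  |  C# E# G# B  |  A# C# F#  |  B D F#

VI6 - iiø43 - V7/V - V6 - i

B-D-G: root G is the submediant; major triad there is VI6.
G-B-C#-E: half-diminished seventh chord on C# = scale degree 2 → iiø43.
C#-E#-G#-B is the secondary dominant of V (dominant seventh chord on C#): V7/V.
A#-C#-F#: major triad on F# = scale degree 5 → V6.
B-D-F# has root B, degree 1 in B minor, so i.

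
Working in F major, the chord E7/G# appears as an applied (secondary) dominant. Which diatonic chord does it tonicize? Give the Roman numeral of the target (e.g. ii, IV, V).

The chord is a dominant seventh chord on E.
A dominant resolves down a perfect fifth: E → A. In F major, A is scale degree 3, i.e. iii.

iii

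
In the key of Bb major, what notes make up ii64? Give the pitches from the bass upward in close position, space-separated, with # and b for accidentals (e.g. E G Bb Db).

G C Eb

The numeral's case and figure indicate a minor triad. In Bb major its root, the second degree, is C.
Stacking thirds from C gives C-Eb-G.
With the 64 figure the chord is in second inversion; from the bass G upward in close position it reads G-C-Eb.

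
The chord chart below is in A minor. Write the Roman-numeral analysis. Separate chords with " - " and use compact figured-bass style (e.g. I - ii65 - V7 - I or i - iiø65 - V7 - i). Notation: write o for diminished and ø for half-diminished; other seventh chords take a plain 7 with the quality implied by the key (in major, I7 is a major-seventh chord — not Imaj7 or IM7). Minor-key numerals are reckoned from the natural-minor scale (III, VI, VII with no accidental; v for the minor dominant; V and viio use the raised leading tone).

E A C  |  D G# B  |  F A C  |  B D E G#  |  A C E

E-A-C: root A is the tonic; minor triad there is i64.
D-G#-B: root G# is the leading tone; diminished triad there is viio64.
F-A-C: root F is the submediant; major triad there is VI.
B-D-E-G#: root E is the dominant; dominant seventh chord there is V43.
A-C-E: minor triad on A = scale degree 1 → i.

i64 - viio64 - VI - V43 - i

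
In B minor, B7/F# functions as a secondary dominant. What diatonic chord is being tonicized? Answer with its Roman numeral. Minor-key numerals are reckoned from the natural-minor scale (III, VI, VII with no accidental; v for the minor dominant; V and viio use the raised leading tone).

The chord is a dominant seventh chord on B.
A dominant resolves down a perfect fifth: B → E. In B minor, E is scale degree 4, i.e. iv.

iv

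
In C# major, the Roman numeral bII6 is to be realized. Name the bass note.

bII in C# major has root D; the chord is D-F#-A.
The figure 6 means first inversion — the third is in the bass.

F#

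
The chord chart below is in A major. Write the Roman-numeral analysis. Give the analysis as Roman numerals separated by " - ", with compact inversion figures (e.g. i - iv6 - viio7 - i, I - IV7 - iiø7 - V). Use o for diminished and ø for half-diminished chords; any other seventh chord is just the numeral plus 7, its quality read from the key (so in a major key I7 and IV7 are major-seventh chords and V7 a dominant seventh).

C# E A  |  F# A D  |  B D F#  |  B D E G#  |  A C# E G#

C#-E-A: root A is the tonic; major triad there is I6.
F#-A-D: root D is the subdominant; major triad there is IV6.
B-D-F# has root B, degree 2 in A major, so ii.
B-D-E-G#: root E is the dominant; dominant seventh chord there is V43.
A-C#-E-G#: major seventh chord on A = scale degree 1 → I7.

I6 - IV6 - ii - V43 - I7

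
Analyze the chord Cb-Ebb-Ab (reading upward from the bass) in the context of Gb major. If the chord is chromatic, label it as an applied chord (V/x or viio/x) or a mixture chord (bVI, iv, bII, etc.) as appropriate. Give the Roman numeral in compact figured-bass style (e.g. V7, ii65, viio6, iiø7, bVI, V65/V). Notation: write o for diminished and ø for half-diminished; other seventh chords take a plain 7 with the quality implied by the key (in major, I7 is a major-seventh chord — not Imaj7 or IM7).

The pitches Ab-Cb-Ebb form a diminished triad rooted on Ab.
Ab is the second degree of Gb major. This is the diminished supertonic triad, borrowed from the parallel minor.
With Cb in the bass the chord is in first inversion, so the figured bass is 6.

iio6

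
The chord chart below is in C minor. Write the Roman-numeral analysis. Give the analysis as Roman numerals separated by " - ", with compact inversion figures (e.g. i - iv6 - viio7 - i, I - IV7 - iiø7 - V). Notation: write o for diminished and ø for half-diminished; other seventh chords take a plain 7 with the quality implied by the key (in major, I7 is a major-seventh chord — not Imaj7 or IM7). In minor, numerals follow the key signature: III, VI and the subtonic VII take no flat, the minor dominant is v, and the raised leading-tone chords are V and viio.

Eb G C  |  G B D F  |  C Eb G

i6 - V7 - i

Eb-G-C: minor triad on C = scale degree 1 → i6.
G-B-D-F: dominant seventh chord on G = scale degree 5 → V7.
C-Eb-G: root C is the tonic; minor triad there is i.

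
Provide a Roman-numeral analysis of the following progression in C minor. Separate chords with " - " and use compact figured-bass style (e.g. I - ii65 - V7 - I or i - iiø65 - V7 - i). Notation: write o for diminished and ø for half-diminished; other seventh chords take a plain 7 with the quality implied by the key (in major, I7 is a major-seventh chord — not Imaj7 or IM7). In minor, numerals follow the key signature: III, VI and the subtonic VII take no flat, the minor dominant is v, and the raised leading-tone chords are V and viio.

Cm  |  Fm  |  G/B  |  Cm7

i - iv - V6 - i7

Cm has root C, degree 1 in C minor, so i.
Fm: root F is the subdominant; minor triad there is iv.
G/B: major triad on G = scale degree 5 → V6.
Cm7 has root C, degree 1 in C minor, so i7.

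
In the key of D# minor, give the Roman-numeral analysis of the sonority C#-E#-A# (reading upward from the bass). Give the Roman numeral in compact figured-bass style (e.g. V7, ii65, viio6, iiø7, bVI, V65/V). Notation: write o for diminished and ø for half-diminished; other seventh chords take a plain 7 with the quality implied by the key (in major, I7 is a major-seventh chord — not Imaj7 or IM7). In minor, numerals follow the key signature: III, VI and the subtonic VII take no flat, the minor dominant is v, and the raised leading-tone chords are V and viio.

The pitches A#-C#-E# form a minor triad rooted on A#.
A# is scale degree 5 in D# minor, and a minor triad on that degree is written v.
With C# in the bass the chord is in first inversion, so the figured bass is 6.

v6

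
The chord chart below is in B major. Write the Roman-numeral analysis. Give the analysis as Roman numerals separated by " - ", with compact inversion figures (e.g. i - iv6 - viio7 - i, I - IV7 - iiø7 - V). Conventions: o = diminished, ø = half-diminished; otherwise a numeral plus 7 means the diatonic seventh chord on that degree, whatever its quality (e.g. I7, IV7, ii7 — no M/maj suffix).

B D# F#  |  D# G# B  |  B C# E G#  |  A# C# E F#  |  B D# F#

I - vi64 - ii42 - V65 - I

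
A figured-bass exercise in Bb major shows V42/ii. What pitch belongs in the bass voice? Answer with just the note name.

The applied chord V42/ii is rooted on G: G-B-D-F.
The figure 42 means third inversion — the seventh is in the bass.

F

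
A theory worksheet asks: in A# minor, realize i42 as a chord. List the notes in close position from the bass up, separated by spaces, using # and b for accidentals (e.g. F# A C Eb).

In A# minor, the tonic is A#, and the diatonic chord built there is a minor seventh chord.
That chord is spelled A#-C#-E#-G#.
The figured bass 42 indicates third inversion, placing the seventh (G#) in the bass: G#-A#-C#-E#.

G# A# C# E#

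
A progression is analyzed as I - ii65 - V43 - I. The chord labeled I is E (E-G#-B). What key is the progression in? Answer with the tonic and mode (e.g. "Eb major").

E major

The anchor chord is a major triad on E, labeled I.
If E is scale degree 1 and the mode makes that degree carry a major triad, the tonic is E and the mode is major.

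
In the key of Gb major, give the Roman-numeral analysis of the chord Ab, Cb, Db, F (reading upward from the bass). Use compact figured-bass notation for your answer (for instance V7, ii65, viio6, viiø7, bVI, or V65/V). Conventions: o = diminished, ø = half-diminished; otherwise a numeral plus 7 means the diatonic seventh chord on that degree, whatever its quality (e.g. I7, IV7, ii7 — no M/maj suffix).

V43

The pitches Db-F-Ab-Cb form a dominant seventh chord rooted on Db.
Db is scale degree 5 in Gb major, and a dominant seventh chord on that degree is written V7.
With Ab in the bass the chord is in second inversion, so the figured bass is 43.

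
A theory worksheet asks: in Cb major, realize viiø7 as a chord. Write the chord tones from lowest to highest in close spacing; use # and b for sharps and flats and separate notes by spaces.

Bb Db Fb Ab

In Cb major, scale degree 7 is Bb, and the diatonic chord built there is a half-diminished seventh chord.
Stacking thirds from Bb gives Bb-Db-Fb-Ab.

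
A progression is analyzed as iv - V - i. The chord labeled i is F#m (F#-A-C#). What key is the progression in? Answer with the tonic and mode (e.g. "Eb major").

F# minor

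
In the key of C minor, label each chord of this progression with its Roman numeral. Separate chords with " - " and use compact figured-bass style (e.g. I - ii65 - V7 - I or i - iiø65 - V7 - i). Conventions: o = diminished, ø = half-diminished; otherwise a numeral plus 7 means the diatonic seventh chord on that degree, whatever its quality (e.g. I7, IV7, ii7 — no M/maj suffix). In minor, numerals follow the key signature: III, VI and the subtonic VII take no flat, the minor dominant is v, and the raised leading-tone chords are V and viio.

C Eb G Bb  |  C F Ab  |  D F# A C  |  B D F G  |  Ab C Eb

C-Eb-G-Bb: root C is the tonic; minor seventh chord there is i7.
C-F-Ab: root F is the subdominant; minor triad there is iv64.
D-F#-A-C is the secondary dominant of V (dominant seventh chord on D): V7/V.
B-D-F-G has root G, degree 5 in C minor, so V65.
Ab-C-Eb: root Ab is the submediant; major triad there is VI.

i7 - iv64 - V7/V - V65 - VI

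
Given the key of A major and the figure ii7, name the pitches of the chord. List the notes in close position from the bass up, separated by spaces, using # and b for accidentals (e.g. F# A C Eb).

In A major, the supertonic is B, and the diatonic chord built there is a minor seventh chord.
That chord is spelled B-D-F#-A.

B D F# A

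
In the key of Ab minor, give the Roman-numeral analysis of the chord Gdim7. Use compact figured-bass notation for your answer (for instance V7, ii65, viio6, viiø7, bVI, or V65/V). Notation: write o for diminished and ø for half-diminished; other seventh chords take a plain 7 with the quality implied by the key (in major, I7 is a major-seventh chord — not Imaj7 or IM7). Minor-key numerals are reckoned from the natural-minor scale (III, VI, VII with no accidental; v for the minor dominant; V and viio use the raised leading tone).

Stacked in thirds the chord is G-Bb-Db-Fb: a fully diminished seventh chord on G.
G is scale degree 7 in Ab minor, and a fully diminished seventh chord on that degree is written viio7.

viio7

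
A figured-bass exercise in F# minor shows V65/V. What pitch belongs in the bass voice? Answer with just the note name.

B#

The applied chord V65/V is rooted on G#: G#-B#-D#-F#.
The figure 65 means first inversion — the third is in the bass.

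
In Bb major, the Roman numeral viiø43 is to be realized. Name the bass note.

Eb

viiø in Bb major has root A; the chord is A-C-Eb-G.
The figure 43 means second inversion — the fifth is in the bass.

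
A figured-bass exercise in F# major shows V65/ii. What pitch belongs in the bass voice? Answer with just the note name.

F##

The applied chord V65/ii is rooted on D#: D#-F##-A#-C#.
The figure 65 means first inversion — the third is in the bass.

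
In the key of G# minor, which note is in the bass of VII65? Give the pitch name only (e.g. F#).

VII in G# minor has root F#; the chord is F#-A#-C#-E.
The figure 65 means first inversion — the third is in the bass.

A#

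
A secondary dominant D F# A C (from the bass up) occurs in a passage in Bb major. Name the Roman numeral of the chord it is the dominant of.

vi

The chord is a dominant seventh chord on D.
A dominant resolves down a perfect fifth: D → G. In Bb major, G is scale degree 6, i.e. vi.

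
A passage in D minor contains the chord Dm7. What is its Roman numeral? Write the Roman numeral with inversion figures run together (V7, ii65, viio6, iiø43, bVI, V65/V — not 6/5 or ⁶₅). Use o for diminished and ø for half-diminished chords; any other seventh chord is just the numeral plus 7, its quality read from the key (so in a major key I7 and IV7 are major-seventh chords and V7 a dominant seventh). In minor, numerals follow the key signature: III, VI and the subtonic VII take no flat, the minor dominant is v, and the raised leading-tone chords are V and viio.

Stacked in thirds the chord is D-F-A-C: a minor seventh chord on D.
In D minor, D is the tonic; the diatonic minor seventh chord there is i7.

i7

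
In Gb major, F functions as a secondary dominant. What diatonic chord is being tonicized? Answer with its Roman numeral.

The chord is a major triad on F.
A dominant resolves down a perfect fifth: F → Bb. In Gb major, Bb is scale degree 3, i.e. iii.

iii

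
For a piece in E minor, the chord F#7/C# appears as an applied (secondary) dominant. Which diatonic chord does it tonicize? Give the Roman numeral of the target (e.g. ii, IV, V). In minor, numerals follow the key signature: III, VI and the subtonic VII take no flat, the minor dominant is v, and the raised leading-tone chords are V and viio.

The chord is a dominant seventh chord on F#.
A dominant resolves down a perfect fifth: F# → B. In E minor, B is scale degree 5, i.e. V.

V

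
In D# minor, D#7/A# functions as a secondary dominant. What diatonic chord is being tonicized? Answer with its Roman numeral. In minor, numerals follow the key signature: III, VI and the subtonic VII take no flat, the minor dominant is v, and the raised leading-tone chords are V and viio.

iv

The chord is a dominant seventh chord on D#.
A dominant resolves down a perfect fifth: D# → G#. In D# minor, G# is scale degree 4, i.e. iv.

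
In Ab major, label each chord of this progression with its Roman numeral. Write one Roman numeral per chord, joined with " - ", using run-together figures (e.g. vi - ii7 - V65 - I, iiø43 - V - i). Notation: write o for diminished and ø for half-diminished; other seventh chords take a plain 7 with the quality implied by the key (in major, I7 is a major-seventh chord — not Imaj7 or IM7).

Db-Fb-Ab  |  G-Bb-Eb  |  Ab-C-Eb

Db-Fb-Ab is non-diatonic — iv, a mixture chord from Ab minor.
G-Bb-Eb: root Eb is the dominant; major triad there is V6.
Ab-C-Eb has root Ab, degree 1 in Ab major, so I.

iv - V6 - I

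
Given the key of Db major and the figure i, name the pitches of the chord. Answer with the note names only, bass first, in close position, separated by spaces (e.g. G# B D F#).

Db Fb Ab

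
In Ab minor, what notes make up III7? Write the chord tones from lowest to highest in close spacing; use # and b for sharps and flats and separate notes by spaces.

Cb Eb Gb Bb

The numeral's case and figure indicate a major seventh chord. In Ab minor its root, the third degree, is Cb.
Stacking thirds from Cb gives Cb-Eb-Gb-Bb.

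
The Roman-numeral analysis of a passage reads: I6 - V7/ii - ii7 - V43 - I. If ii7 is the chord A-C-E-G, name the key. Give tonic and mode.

G major

The chord Am7 is a minor seventh chord rooted on A; its label is ii7.
Counting down one scale step from A places the tonic on G; a minor seventh chord on degree 2 is diatonic only in major.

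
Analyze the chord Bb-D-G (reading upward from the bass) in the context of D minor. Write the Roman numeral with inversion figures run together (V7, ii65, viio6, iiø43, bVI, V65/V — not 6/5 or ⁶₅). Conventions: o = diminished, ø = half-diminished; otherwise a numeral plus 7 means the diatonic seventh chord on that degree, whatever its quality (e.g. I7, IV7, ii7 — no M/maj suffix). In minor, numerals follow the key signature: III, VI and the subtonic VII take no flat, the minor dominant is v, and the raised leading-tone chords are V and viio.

The pitches G-Bb-D form a minor triad rooted on G.
G is scale degree 4 in D minor, and a minor triad on that degree is written iv.
With Bb in the bass the chord is in first inversion, so the figured bass is 6.

iv6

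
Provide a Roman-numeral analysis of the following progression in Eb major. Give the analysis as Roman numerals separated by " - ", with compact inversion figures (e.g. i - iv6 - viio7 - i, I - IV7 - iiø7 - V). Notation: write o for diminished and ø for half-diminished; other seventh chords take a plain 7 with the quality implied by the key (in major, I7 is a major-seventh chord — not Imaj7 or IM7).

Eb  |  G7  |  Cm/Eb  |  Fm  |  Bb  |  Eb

Eb: root Eb is the tonic; major triad there is I.
G7 is the secondary dominant of vi (dominant seventh chord on G): V7/vi.
Cm/Eb has root C, degree 6 in Eb major, so vi6.
Fm: root F is the supertonic; minor triad there is ii.
Bb: major triad on Bb = scale degree 5 → V.
Eb: root Eb is the tonic; major triad there is I.

I - V7/vi - vi6 - ii - V - I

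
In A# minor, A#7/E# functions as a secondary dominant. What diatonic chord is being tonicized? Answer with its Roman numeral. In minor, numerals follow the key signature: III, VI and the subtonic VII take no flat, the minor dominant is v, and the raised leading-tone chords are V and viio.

iv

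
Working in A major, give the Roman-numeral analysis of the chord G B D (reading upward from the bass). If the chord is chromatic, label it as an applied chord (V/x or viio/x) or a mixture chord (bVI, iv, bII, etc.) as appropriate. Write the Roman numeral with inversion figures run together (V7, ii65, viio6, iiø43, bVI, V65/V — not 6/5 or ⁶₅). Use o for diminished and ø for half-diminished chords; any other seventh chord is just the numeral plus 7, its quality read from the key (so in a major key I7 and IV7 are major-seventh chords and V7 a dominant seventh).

bVII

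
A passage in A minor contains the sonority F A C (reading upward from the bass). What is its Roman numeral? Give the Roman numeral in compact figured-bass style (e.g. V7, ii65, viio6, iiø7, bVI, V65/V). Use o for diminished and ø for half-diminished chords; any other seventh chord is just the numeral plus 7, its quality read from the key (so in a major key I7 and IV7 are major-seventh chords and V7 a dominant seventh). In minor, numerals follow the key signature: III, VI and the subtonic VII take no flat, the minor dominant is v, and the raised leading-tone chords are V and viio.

The pitches F-A-C form a major triad rooted on F.
F is scale degree 6 in A minor, and a major triad on that degree is written VI.

VI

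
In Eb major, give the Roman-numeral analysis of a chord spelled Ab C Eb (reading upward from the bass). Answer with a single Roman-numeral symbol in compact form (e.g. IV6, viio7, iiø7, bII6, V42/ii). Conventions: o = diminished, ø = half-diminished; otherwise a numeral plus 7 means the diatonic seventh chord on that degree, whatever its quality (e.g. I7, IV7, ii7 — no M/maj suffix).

Stacked in thirds the chord is Ab-C-Eb: a major triad on Ab.
In Eb major, Ab is the subdominant; the diatonic major triad there is IV.

IV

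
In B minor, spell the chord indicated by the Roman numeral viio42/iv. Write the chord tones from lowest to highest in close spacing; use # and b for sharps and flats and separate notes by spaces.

C D# F# A

viio42/iv is a secondary leading-tone chord. The target iv is E in B minor; the applied chord is rooted a semitone below, on D#.
Building a fully diminished seventh chord on D# gives D#-F#-A-C.
The figured bass 42 indicates third inversion, placing the seventh (C) in the bass: C-D#-F#-A.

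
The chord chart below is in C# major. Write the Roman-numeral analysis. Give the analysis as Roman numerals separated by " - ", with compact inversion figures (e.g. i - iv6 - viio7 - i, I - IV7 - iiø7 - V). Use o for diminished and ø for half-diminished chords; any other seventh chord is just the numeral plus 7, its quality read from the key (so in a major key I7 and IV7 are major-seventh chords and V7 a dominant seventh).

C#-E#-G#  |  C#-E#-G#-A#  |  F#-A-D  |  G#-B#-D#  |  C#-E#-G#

C#-E#-G#: major triad on C# = scale degree 1 → I.
C#-E#-G#-A# has root A#, degree 6 in C# major, so vi65.
F#-A-D: major triad on D — chromatic; D is the lowered second degree, so this is the Neapolitan sixth, bII6 (third, F#, in the bass — hence the 6).
G#-B#-D#: root G# is the dominant; major triad there is V.
C#-E#-G#: root C# is the tonic; major triad there is I.

I - vi65 - bII6 - V - I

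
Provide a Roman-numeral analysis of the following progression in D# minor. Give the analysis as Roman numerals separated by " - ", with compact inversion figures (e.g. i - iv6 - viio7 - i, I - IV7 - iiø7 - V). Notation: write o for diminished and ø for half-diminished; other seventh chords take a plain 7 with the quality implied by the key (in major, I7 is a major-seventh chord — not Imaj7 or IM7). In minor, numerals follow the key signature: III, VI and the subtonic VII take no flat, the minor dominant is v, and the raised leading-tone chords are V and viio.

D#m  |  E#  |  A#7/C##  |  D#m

i - V/V - V65 - i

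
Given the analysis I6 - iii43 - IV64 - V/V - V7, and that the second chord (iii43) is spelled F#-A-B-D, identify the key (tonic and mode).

The chord Bm7/F# is a minor seventh chord rooted on B; its label is iii43.
If B is scale degree 3 and the mode makes that degree carry a minor seventh chord, the tonic is G and the mode is major.

G major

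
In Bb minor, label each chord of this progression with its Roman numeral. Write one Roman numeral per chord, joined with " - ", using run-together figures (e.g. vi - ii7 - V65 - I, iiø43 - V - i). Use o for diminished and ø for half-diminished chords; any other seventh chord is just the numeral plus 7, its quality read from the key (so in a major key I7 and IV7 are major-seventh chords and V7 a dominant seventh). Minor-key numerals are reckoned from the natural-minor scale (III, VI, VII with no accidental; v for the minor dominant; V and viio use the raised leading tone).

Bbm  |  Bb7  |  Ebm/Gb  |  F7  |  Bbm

i - V7/iv - iv6 - V7 - i

Bbm has root Bb, degree 1 in Bb minor, so i.
Bb7: a dominant seventh chord on Bb, the applied dominant of iv → V7/iv.
Ebm/Gb: root Eb is the subdominant; minor triad there is iv6.
F7 has root F, degree 5 in Bb minor, so V7.
Bbm has root Bb, degree 1 in Bb minor, so i.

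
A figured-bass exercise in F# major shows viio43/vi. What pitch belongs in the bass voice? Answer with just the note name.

The applied chord viio43/vi is rooted on C##: C##-E#-G#-B.
The figure 43 means second inversion — the fifth is in the bass.

G#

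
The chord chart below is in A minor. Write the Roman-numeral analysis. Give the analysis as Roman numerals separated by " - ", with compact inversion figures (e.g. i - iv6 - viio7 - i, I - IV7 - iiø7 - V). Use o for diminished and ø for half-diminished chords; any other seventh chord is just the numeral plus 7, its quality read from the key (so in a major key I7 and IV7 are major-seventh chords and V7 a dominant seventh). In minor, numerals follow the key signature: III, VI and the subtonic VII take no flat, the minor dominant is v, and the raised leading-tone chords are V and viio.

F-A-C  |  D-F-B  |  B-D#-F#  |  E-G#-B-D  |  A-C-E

VI - iio6 - V/V - V7 - i

F-A-C: major triad on F = scale degree 6 → VI.
D-F-B has root B, degree 2 in A minor, so iio6.
B-D#-F# is the secondary dominant of V (major triad on B): V/V.
E-G#-B-D: dominant seventh chord on E = scale degree 5 → V7.
A-C-E has root A, degree 1 in A minor, so i.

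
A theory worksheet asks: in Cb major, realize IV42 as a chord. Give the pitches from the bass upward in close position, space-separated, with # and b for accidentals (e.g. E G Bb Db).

In Cb major, the fourth degree is Fb, and the diatonic chord built there is a major seventh chord.
Stacking thirds from Fb gives Fb-Ab-Cb-Eb.
The figured bass 42 indicates third inversion, placing the seventh (Eb) in the bass: Eb-Fb-Ab-Cb.

Eb Fb Ab Cb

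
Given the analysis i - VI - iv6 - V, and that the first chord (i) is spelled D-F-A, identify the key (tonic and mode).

i is given as D-F-A — a minor triad with root D.
If D is scale degree 1 and the mode makes that degree carry a minor triad, the tonic is D and the mode is minor.

D minor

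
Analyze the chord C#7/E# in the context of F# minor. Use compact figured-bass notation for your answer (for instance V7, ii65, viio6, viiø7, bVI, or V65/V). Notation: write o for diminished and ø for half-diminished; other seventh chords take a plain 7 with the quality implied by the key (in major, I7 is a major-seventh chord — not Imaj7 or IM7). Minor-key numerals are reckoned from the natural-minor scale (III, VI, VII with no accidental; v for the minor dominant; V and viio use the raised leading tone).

V65

The pitches C#-E#-G#-B form a dominant seventh chord rooted on C#.
C# is scale degree 5 in F# minor, and a dominant seventh chord on that degree is written V7.
With E# in the bass the chord is in first inversion, so the figured bass is 65.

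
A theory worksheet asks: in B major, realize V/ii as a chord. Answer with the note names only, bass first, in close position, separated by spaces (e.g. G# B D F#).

G# B# D#

The slash means an applied dominant: we want the dominant of ii. In B major, ii is C# minor, and its dominant is built on G#.
Building a major triad on G# gives G#-B#-D#.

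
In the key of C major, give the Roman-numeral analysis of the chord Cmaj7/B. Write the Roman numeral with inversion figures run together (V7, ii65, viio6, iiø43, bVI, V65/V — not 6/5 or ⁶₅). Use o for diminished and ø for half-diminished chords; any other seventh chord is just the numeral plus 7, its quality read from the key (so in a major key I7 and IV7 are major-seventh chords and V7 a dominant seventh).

I42

The pitches C-E-G-B form a major seventh chord rooted on C.
C is scale degree 1 in C major, and a major seventh chord on that degree is written I7.
With B in the bass the chord is in third inversion, so the figured bass is 42.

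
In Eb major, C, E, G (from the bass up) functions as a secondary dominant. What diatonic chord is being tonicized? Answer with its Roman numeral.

The chord is a major triad on C.
A dominant resolves down a perfect fifth: C → F. In Eb major, F is scale degree 2, i.e. ii.

ii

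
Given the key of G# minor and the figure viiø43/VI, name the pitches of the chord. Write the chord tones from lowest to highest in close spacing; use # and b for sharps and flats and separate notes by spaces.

A C# D# F#

viiø43/VI is a secondary leading-tone chord. The target VI is E in G# minor; the applied chord is rooted a semitone below, on D#.
Building a half-diminished seventh chord on D# gives D#-F#-A-C#.
The figured bass 43 indicates second inversion, placing the fifth (A) in the bass: A-C#-D#-F#.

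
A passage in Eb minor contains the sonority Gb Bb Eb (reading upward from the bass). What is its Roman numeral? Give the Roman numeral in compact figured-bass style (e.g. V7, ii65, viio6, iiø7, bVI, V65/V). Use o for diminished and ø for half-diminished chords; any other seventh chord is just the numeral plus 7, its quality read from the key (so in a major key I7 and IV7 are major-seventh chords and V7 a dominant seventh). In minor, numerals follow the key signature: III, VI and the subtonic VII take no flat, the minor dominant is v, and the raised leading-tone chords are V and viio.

Stacked in thirds the chord is Eb-Gb-Bb: a minor triad on Eb.
In Eb minor, Eb is the tonic; the diatonic minor triad there is i.
With Gb in the bass the chord is in first inversion, so the figured bass is 6.

i6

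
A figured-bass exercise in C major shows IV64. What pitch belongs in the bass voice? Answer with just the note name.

C

IV in C major has root F; the chord is F-A-C.
The figure 64 means second inversion — the fifth is in the bass.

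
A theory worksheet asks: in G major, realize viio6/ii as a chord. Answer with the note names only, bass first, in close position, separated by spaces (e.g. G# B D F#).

viio6/ii is a secondary leading-tone chord. The target ii is A in G major; the applied chord is rooted a semitone below, on G#.
Building a diminished triad on G# gives G#-B-D.
With the 6 figure the chord is in first inversion; from the bass B upward in close position it reads B-D-G#.

B D G#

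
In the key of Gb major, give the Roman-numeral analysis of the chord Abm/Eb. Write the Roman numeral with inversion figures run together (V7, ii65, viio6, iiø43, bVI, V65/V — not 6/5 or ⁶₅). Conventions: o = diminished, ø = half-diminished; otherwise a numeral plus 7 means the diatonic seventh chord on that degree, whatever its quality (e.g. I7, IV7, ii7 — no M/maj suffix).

Stacked in thirds the chord is Ab-Cb-Eb: a minor triad on Ab.
In Gb major, Ab is the supertonic; the diatonic minor triad there is ii.
With Eb in the bass the chord is in second inversion, so the figured bass is 64.

ii64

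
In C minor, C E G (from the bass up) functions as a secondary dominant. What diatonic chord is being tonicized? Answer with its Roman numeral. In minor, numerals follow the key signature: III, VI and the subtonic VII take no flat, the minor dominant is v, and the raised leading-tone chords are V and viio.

The chord is a major triad on C.
A dominant resolves down a perfect fifth: C → F. In C minor, F is scale degree 4, i.e. iv.

iv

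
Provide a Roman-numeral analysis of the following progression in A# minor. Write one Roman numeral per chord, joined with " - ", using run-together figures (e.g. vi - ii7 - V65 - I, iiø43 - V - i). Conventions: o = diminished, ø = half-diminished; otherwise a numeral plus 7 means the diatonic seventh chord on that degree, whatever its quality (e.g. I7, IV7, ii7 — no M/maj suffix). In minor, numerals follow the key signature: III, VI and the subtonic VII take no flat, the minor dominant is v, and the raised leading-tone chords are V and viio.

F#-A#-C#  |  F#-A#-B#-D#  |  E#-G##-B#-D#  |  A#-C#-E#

F#-A#-C#: root F# is the submediant; major triad there is VI.
F#-A#-B#-D#: root B# is the supertonic; half-diminished seventh chord there is iiø43.
E#-G##-B#-D#: dominant seventh chord on E# = scale degree 5 → V7.
A#-C#-E#: root A# is the tonic; minor triad there is i.

VI - iiø43 - V7 - i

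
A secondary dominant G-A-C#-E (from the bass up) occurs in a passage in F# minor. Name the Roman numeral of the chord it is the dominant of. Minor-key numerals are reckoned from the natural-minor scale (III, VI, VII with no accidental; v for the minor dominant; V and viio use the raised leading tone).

The chord is a dominant seventh chord on A.
A dominant resolves down a perfect fifth: A → D. In F# minor, D is scale degree 6, i.e. VI.

VI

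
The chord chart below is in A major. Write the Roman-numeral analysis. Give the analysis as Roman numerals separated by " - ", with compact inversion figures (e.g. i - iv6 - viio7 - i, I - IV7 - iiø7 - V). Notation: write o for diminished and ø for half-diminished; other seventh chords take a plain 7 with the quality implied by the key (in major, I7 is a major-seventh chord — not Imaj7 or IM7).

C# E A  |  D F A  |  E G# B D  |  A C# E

C#-E-A has root A, degree 1 in A major, so I6.
D-F-A is non-diatonic — iv, a mixture chord from A minor.
E-G#-B-D: dominant seventh chord on E = scale degree 5 → V7.
A-C#-E: root A is the tonic; major triad there is I.

I6 - iv - V7 - I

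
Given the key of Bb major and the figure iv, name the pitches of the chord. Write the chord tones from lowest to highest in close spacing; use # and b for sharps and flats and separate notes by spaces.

Eb Gb Bb

Scale degree 4 in Bb major is Eb; here the chord built on it is altered to a minor triad. iv is the minor subdominant, borrowed from the parallel minor.
So the chord is Eb-Gb-Bb.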